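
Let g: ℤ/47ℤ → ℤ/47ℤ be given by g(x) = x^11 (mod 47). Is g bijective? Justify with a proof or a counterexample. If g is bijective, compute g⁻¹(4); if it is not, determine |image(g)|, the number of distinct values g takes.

Since 47 is prime, the nonzero elements of ℤ/47ℤ form a cyclic group of order 46.
As gcd(11, 46) = 1, raising to the 11th power is a bijection on this group: if s^11 ≡ t^11 then (st^{−1})^11 = 1, and the only element of order dividing gcd(11, 46) = 1 is 1, so s = t.
With g(0) = 0 this makes g injective on all of ℤ/47ℤ, hence bijective (finite equal-size domain and codomain). In particular g is bijective.
Since g is bijective, we find the preimage of 4. The inverse of x ↦ x^11 on (ℤ/47ℤ)^× is x ↦ x^21, because 11·21 = 231 = 5·46 + 1 ≡ 1 (mod 46) and x^{46} = 1 for x ≠ 0 (Fermat). So g⁻¹(4) = 4^21 mod 47.
Repeated squaring mod 47: 4^1 ≡ 4, 4^2 ≡ 4² = 16, 4^4 ≡ 16² = 256 ≡ 21, 4^8 ≡ 21² = 441 ≡ 18, 4^16 ≡ 18² = 324 ≡ 42. Since 21 = 16 + 4 + 1, 4^21 ≡ 42·21·4: 42·21 = 882 ≡ 36, then 36·4 = 144 ≡ 3. So 4^21 ≡ 3 (mod 47).
Hence g⁻¹(4) = 3.

3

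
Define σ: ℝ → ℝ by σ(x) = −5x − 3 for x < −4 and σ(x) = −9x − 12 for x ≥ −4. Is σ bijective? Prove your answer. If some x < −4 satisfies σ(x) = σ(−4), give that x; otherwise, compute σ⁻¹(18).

Both pieces are strictly decreasing (slopes −5 and −9), so each is injective on its own interval.
The left piece maps (−∞, −4) onto (17, ∞); the right piece maps [−4, ∞) onto (−∞, 24].
These images overlap. In particular σ(−4) = 24 (right piece), and solving −5x − 3 = 24 on the left piece gives x = −27/5 < −4.
So σ(−27/5) = σ(−4) with −27/5 ≠ −4, and σ is not injective, hence not bijective. This x = −27/5 is the requested value below −4.

-27/5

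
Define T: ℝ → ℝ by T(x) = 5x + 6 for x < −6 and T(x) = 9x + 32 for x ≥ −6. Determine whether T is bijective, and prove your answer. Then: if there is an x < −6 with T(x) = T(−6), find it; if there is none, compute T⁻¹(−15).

-47/9

Both pieces are strictly increasing (slopes 5 and 9), so each is injective on its own interval.
The left piece maps (−∞, −6) onto (−∞, −24); the right piece maps [−6, ∞) onto [−22, ∞).
The images leave a gap (−24 has no preimage), so T is not surjective, hence not bijective.
Because the two images are disjoint, no x < −6 has T(x) = T(−6), so we compute T⁻¹(−15): −15 lies in [−22, ∞), so solve 9x + 32 = −15: x = (−15 − 32)/9 = −47/9.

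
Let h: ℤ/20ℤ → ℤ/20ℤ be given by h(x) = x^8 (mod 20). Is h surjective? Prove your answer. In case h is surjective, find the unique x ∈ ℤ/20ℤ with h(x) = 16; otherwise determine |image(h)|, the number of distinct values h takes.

4

h(1) = 1^8 = 1.
h(3): Repeated squaring mod 20: 3^1 ≡ 3, 3^2 ≡ 3² = 9, 3^4 ≡ 9² = 81 ≡ 1, 3^8 ≡ 1² = 1. So 3^8 ≡ 1 (mod 20).
So h(1) = h(3) = 1 while 1 ≠ 3, thus h is not injective.
A non-injective map from the 20-element set ℤ/20ℤ to itself takes at most 19 distinct values, so it cannot be surjective. Therefore h is not surjective.
Since h is not surjective, we determine |image(h)|. Computing x^8 mod 20 for each x (by repeated squaring, reducing mod 20 at every step), the values h(0), h(1), …, h(19) are: 0, 1, 16, 1, 16, 5, 16, 1, 16, 1, 0, 1, 16, 1, 16, 5, 16, 1, 16, 1.
The distinct values are {0, 1, 5, 16}; there are 4 of them.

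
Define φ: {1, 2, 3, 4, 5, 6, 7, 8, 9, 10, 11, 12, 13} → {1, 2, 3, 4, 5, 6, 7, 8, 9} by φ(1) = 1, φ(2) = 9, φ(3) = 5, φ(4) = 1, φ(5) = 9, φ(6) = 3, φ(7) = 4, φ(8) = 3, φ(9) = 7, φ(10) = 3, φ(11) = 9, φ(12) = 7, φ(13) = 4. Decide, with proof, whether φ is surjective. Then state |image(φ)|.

No element maps to 2, so φ is not surjective.
The image of φ is {1, 3, 4, 5, 7, 9}, which has 6 elements.

6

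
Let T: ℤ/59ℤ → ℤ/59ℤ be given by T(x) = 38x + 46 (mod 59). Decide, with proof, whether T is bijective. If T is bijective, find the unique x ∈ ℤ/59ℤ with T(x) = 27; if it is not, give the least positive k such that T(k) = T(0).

Recall that T is injective when T(x_1) = T(x_2) forces x_1 = x_2.
Suppose T(x_1) = T(x_2) in ℤ/59ℤ. Then 38x_1 + 46 ≡ 38x_2 + 46 (mod 59), thus 38(x_1 − x_2) ≡ 0 (mod 59).
Since gcd(38, 59) = 1, 38 is invertible modulo 59, hence x_1 − x_2 ≡ 0 (mod 59), i.e. x_1 = x_2.
We now compute 38⁻¹ mod 59 explicitly. Euclid's algorithm: 59 = 1·38 + 21, 38 = 1·21 + 17, 21 = 1·17 + 4, 17 = 4·4 + 1; back-substituting gives 1 = 14·38 − 9·59, so 38⁻¹ ≡ 14 (mod 59).
Then y ↦ 14(y − 46) is a two-sided inverse to T, so every y ∈ ℤ/59ℤ has a preimage.
Therefore T is bijective.
Since T is bijective, we find T⁻¹(27): we need 38x ≡ 27 − 46 ≡ 40 (mod 59). Using 38⁻¹ = 14: x ≡ 14·40 = 560 = 9·59 + 29, so x = 29.
Check: T(29) = 38·29 + 46 = 1148 = 19·59 + 27 ≡ 27 (mod 59).

29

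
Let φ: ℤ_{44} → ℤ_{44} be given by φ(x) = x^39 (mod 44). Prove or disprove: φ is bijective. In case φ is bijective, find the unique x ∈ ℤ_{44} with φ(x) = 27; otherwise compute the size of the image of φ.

φ(0) = 0^39 = 0.
φ(22): Repeated squaring mod 44: 22^1 ≡ 22, 22^2 ≡ 22² = 484 ≡ 0, 22^4 ≡ 0² = 0, 22^8 ≡ 0² = 0, 22^16 ≡ 0² = 0, 22^32 ≡ 0² = 0. Since 39 = 32 + 4 + 2 + 1, 22^39 ≡ 0·0·0·22: 0·0 = 0, then 0·0 = 0, then 0·22 = 0. So 22^39 ≡ 0 (mod 44).
So φ(0) = φ(22) = 0 while 0 ≠ 22, so φ is not injective, hence not bijective.
Since φ is not bijective, we determine |image(φ)|. Computing x^39 mod 44 for each x (by repeated squaring, reducing mod 44 at every step), the values φ(0), φ(1), …, φ(43) are: 0, 1, 28, 15, 36, 9, 24, 19, 40, 5, 32, 11, 12, 17, 4, 3, 20, 13, 8, 7, 16, 21, 0, 23, 28, 37, 36, 31, 24, 41, 40, 27, 32, 33, 12, 39, 4, 25, 20, 35, 8, 29, 16, 43.
The distinct values are {0, 1, 3, 4, 5, 7, 8, 9, 11, 12, 13, 15, 16, 17, 19, 20, 21, 23, 24, 25, 27, 28, 29, 31, 32, 33, 35, 36, 37, 39, 40, 41, 43}; there are 33 of them.

33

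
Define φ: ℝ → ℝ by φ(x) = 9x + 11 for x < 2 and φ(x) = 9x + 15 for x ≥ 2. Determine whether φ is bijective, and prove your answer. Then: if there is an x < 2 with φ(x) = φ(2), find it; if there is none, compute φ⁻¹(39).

8/3

Both pieces are strictly increasing (slopes 9 and 9), so each is injective on its own interval.
The left piece maps (−∞, 2) onto (−∞, 29); the right piece maps [2, ∞) onto [33, ∞).
The images leave a gap (29 has no preimage), so φ is not surjective, hence not bijective.
Because the two images are disjoint, no x < 2 has φ(x) = φ(2), so we compute φ⁻¹(39): 39 lies in [33, ∞), so solve 9x + 15 = 39: x = (39 − 15)/9 = 8/3.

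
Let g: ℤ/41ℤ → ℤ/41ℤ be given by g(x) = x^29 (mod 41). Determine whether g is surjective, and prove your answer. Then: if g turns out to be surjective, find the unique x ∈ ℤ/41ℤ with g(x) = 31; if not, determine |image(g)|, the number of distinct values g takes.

4

Since 41 is prime, the nonzero elements of ℤ/41ℤ form a cyclic group of order 40.
As gcd(29, 40) = 1, raising to the 29th power is a bijection on this group: if s^29 ≡ t^29 then (st^{−1})^29 = 1, and the only element of order dividing gcd(29, 40) = 1 is 1, so s = t.
With g(0) = 0 this makes g injective on all of ℤ/41ℤ, hence bijective (finite equal-size domain and codomain). In particular g is surjective.
Since g is surjective, we find the preimage of 31. The inverse of x ↦ x^29 on (ℤ/41ℤ)^× is x ↦ x^29, because 29·29 = 841 = 21·40 + 1 ≡ 1 (mod 40) and x^{40} = 1 for x ≠ 0 (Fermat). So g⁻¹(31) = 31^29 mod 41.
Repeated squaring mod 41: 31^1 ≡ 31, 31^2 ≡ 31² = 961 ≡ 18, 31^4 ≡ 18² = 324 ≡ 37, 31^8 ≡ 37² = 1369 ≡ 16, 31^16 ≡ 16² = 256 ≡ 10. Since 29 = 16 + 8 + 4 + 1, 31^29 ≡ 10·16·37·31: 10·16 = 160 ≡ 37, then 37·37 = 1369 ≡ 16, then 16·31 = 496 ≡ 4. So 31^29 ≡ 4 (mod 41).
Hence g⁻¹(31) = 4.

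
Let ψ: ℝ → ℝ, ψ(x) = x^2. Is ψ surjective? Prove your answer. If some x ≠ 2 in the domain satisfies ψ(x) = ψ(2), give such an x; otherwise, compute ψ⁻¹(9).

Since 2 is even, x^2 ≥ 0 for all x ∈ ℝ, so −1 ∈ ℝ has no preimage. Hence ψ is not surjective.
For the follow-up, such an x exists: taking x = −2 ∈ ℝ gives ψ(−2) = 4 = ψ(2) with −2 ≠ 2.

-2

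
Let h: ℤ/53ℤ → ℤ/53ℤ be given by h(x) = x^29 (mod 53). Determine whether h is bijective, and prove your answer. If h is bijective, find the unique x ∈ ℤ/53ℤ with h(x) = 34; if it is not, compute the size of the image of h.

5

Since 53 is prime, the nonzero elements of ℤ/53ℤ form a cyclic group of order 52.
As gcd(29, 52) = 1, raising to the 29th power is a bijection on this group: if x_1^29 ≡ x_2^29 then (x_1x_2^{−1})^29 = 1, and the only element of order dividing gcd(29, 52) = 1 is 1, so x_1 = x_2.
With h(0) = 0 this makes h injective on all of ℤ/53ℤ, hence bijective (finite equal-size domain and codomain). In particular h is bijective.
Since h is bijective, we find the preimage of 34. The inverse of x ↦ x^29 on (ℤ/53ℤ)^× is x ↦ x^9, because 29·9 = 261 = 5·52 + 1 ≡ 1 (mod 52) and x^{52} = 1 for x ≠ 0 (Fermat). So h⁻¹(34) = 34^9 mod 53.
Repeated squaring mod 53: 34^1 ≡ 34, 34^2 ≡ 34² = 1156 ≡ 43, 34^4 ≡ 43² = 1849 ≡ 47, 34^8 ≡ 47² = 2209 ≡ 36. Since 9 = 8 + 1, 34^9 ≡ 36·34: 36·34 = 1224 ≡ 5. So 34^9 ≡ 5 (mod 53).
Hence h⁻¹(34) = 5.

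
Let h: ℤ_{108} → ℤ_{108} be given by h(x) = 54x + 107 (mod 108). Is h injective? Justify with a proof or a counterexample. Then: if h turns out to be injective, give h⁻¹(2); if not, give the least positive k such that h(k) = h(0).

We have gcd(54, 108) = 54 > 1. Taking a = 0 and b = 2: h(0) = 107 and h(2) = 54·2 + 107 = 215 ≡ 107 (mod 108).
So h(0) = h(2) while 0 ≠ 2, thus h is not injective.
Since h is not injective, we find the least positive k with h(k) = h(0): this means 54k ≡ 0 (mod 108), i.e. 108 ∣ 54k. Since gcd(54, 108) = 54, dividing through by 54 this holds exactly when 2 ∣ k.
The smallest positive such k is 2.

2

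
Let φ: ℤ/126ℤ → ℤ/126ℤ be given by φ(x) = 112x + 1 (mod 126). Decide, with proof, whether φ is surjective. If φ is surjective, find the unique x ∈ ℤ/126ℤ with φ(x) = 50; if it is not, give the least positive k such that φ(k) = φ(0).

By definition, φ is surjective if every y in the codomain equals φ(x) for some x in the domain.
Since gcd(112, 126) = 14, we have 112x ≡ 0 (mod 14) for all x, so φ(x) ≡ 1 (mod 14).
But 0 ≢ 1 (mod 14), so 0 ∈ ℤ/126ℤ has no preimage. Hence φ is not surjective.
Since φ is not surjective, we find the least positive k with φ(k) = φ(0): this means 112k ≡ 0 (mod 126), i.e. 126 ∣ 112k. Since gcd(112, 126) = 14, dividing through by 14 this holds exactly when 9 ∣ 8k, and as gcd(8, 9) = 1, exactly when 9 ∣ k.
The smallest positive such k is 9.

9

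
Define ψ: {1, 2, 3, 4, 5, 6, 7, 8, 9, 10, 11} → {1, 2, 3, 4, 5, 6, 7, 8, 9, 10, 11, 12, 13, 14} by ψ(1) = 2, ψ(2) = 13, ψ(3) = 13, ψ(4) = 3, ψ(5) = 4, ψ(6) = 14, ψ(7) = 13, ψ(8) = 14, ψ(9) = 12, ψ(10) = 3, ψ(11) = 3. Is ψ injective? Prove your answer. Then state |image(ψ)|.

ψ(2) = 13 = ψ(3) with 2 ≠ 3, so ψ is not injective.
The image of ψ is {2, 3, 4, 12, 13, 14}, which has 6 elements.

6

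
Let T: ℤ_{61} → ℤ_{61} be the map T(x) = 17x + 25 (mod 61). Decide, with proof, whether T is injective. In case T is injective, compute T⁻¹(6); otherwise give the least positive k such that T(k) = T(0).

Recall: injectivity means: for all x_1, x_2 in the domain, T(x_1) = T(x_2) implies x_1 = x_2.
Suppose T(x_1) = T(x_2) in ℤ_{61}. Then 17x_1 + 25 ≡ 17x_2 + 25 (mod 61), so 17(x_1 − x_2) ≡ 0 (mod 61).
Since gcd(17, 61) = 1, 17 is invertible modulo 61, thus x_1 − x_2 ≡ 0 (mod 61), i.e. x_1 = x_2.
Hence T is injective.
We now compute 17⁻¹ mod 61 explicitly. Euclid's algorithm: 61 = 3·17 + 10, 17 = 1·10 + 7, 10 = 1·7 + 3, 7 = 2·3 + 1; back-substituting gives 1 = 18·17 − 5·61, so 17⁻¹ ≡ 18 (mod 61).
Since T is injective, we compute T⁻¹(6): solve 17x + 25 ≡ 6 (mod 61), i.e. 17x ≡ 42 (mod 61).
Multiplying by 17⁻¹ = 18 gives x ≡ 18·42 = 756 = 12·61 + 24 ≡ 24 (mod 61).
Check: T(24) = 17·24 + 25 = 433 = 7·61 + 6 ≡ 6 (mod 61).

24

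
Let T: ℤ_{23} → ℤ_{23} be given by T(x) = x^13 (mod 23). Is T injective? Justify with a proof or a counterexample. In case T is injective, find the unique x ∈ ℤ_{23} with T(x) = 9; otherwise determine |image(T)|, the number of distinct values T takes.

3

Since 23 is prime, the nonzero elements of ℤ_{23} form a cyclic group of order 22.
As gcd(13, 22) = 1, raising to the 13th power is a bijection on this group: if a^13 ≡ b^13 then (ab^{−1})^13 = 1, and the only element of order dividing gcd(13, 22) = 1 is 1, so a = b.
With T(0) = 0 this makes T injective on all of ℤ_{23}, hence bijective (finite equal-size domain and codomain). In particular T is injective.
Since T is injective, we find the preimage of 9. The inverse of x ↦ x^13 on (ℤ_{23})^× is x ↦ x^17, because 13·17 = 221 = 10·22 + 1 ≡ 1 (mod 22) and x^{22} = 1 for x ≠ 0 (Fermat). So T⁻¹(9) = 9^17 mod 23.
Repeated squaring mod 23: 9^1 ≡ 9, 9^2 ≡ 9² = 81 ≡ 12, 9^4 ≡ 12² = 144 ≡ 6, 9^8 ≡ 6² = 36 ≡ 13, 9^16 ≡ 13² = 169 ≡ 8. Since 17 = 16 + 1, 9^17 ≡ 8·9: 8·9 = 72 ≡ 3. So 9^17 ≡ 3 (mod 23).
Hence T⁻¹(9) = 3.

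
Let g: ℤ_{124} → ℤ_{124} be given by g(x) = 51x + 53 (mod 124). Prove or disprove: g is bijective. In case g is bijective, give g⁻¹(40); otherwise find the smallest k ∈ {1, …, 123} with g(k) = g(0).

Suppose g(s) = g(t) in ℤ_{124}. Then 51s + 53 ≡ 51t + 53 (mod 124), hence 51(s − t) ≡ 0 (mod 124).
Since gcd(51, 124) = 1, 51 is invertible modulo 124, so s − t ≡ 0 (mod 124), i.e. s = t.
We now compute 51⁻¹ mod 124 explicitly. Euclid's algorithm: 124 = 2·51 + 22, 51 = 2·22 + 7, 22 = 3·7 + 1; back-substituting gives 1 = 107·51 − 44·124, so 51⁻¹ ≡ 107 (mod 124).
For any y ∈ ℤ_{124}, x = 107(y − 53) mod 124 satisfies g(x) = 51·107(y − 53) + 53 ≡ y (since 51·107 ≡ 1 mod 124). So every y has a preimage.
Therefore g is bijective.
Since g is bijective, we compute g⁻¹(40): solve 51x + 53 ≡ 40 (mod 124), i.e. 51x ≡ 111 (mod 124).
Multiplying by 51⁻¹ = 107 gives x ≡ 107·111 = 11877 = 95·124 + 97 ≡ 97 (mod 124).
Check: g(97) = 51·97 + 53 = 5000 = 40·124 + 40 ≡ 40 (mod 124).

97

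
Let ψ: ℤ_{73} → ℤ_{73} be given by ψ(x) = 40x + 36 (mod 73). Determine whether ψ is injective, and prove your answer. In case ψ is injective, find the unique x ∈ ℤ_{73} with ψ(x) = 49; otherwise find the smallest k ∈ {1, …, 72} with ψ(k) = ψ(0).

35

If ψ(s) = ψ(t), then 40s ≡ 40t (mod 73). Because gcd(40, 73) = 1, we may cancel 40 to get s ≡ t (mod 73).
Thus ψ is injective.
We now compute 40⁻¹ mod 73 explicitly. Euclid's algorithm: 73 = 1·40 + 33, 40 = 1·33 + 7, 33 = 4·7 + 5, 7 = 1·5 + 2, 5 = 2·2 + 1; back-substituting gives 1 = 42·40 − 23·73, so 40⁻¹ ≡ 42 (mod 73).
Since ψ is injective, we find ψ⁻¹(49): we need 40x ≡ 49 − 36 ≡ 13 (mod 73). Using 40⁻¹ = 42: x ≡ 42·13 = 546 = 7·73 + 35, so x = 35.
Check: ψ(35) = 40·35 + 36 = 1436 = 19·73 + 49 ≡ 49 (mod 73).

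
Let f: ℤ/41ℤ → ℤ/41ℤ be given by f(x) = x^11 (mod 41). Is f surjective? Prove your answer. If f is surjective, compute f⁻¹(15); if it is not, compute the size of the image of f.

29

Since 41 is prime, the nonzero elements of ℤ/41ℤ form a cyclic group of order 40.
As gcd(11, 40) = 1, raising to the 11th power is a bijection on this group: if a^11 ≡ b^11 then (ab^{−1})^11 = 1, and the only element of order dividing gcd(11, 40) = 1 is 1, so a = b.
With f(0) = 0 this makes f injective on all of ℤ/41ℤ, hence bijective (finite equal-size domain and codomain). In particular f is surjective.
Since f is surjective, we find the preimage of 15. The inverse of x ↦ x^11 on (ℤ/41ℤ)^× is x ↦ x^11, because 11·11 = 121 = 3·40 + 1 ≡ 1 (mod 40) and x^{40} = 1 for x ≠ 0 (Fermat). So f⁻¹(15) = 15^11 mod 41.
Repeated squaring mod 41: 15^1 ≡ 15, 15^2 ≡ 15² = 225 ≡ 20, 15^4 ≡ 20² = 400 ≡ 31, 15^8 ≡ 31² = 961 ≡ 18. Since 11 = 8 + 2 + 1, 15^11 ≡ 18·20·15: 18·20 = 360 ≡ 32, then 32·15 = 480 ≡ 29. So 15^11 ≡ 29 (mod 41).
Hence f⁻¹(15) = 29.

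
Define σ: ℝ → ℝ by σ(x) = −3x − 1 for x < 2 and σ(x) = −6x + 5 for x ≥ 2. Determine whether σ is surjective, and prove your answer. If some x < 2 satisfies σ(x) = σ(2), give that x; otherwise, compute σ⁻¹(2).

-1

Both pieces are strictly decreasing (slopes −3 and −6), so each is injective on its own interval.
The left piece maps (−∞, 2) onto (−7, ∞); the right piece maps [2, ∞) onto (−∞, −7].
These images together cover ℝ, so σ is surjective.
Because the two images are disjoint, no x < 2 has σ(x) = σ(2), so we compute σ⁻¹(2): 2 lies in (−7, ∞), so solve −3x − 1 = 2: x = (2 + 1)/(−3) = −1.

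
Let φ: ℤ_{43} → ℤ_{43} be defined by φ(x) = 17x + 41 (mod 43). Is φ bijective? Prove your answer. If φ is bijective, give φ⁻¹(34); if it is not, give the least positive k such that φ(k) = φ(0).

If φ(x_1) = φ(x_2), then 17x_1 ≡ 17x_2 (mod 43). Because gcd(17, 43) = 1, we may cancel 17 to get x_1 ≡ x_2 (mod 43).
We now compute 17⁻¹ mod 43 explicitly. Euclid's algorithm: 43 = 2·17 + 9, 17 = 1·9 + 8, 9 = 1·8 + 1; back-substituting gives 1 = 38·17 − 15·43, so 17⁻¹ ≡ 38 (mod 43).
Then y ↦ 38(y − 41) is a two-sided inverse to φ, so every y ∈ ℤ_{43} has a preimage.
Thus φ is bijective.
Since φ is bijective, we compute φ⁻¹(34): solve 17x + 41 ≡ 34 (mod 43), i.e. 17x ≡ 36 (mod 43).
Multiplying by 17⁻¹ = 38 gives x ≡ 38·36 = 1368 = 31·43 + 35 ≡ 35 (mod 43).
Check: φ(35) = 17·35 + 41 = 636 = 14·43 + 34 ≡ 34 (mod 43).

35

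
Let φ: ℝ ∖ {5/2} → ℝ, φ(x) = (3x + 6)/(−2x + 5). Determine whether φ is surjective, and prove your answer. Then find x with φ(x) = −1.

-11

If φ(x) = −3/2, cross-multiplying gives −2(3x + 6) = 3(−2x + 5), which simplifies to −12 = 15 — false.  So −3/2 has no preimage and φ is not surjective.
Solving φ(x) = −1: cross-multiplying gives 3x + 6 = −1(−2x + 5), which rearranges to 1x = −11, so x = −11.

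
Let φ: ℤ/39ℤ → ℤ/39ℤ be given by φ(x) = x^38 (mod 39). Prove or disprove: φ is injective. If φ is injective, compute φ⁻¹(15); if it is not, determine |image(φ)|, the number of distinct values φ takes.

φ(5): Repeated squaring mod 39: 5^1 ≡ 5, 5^2 ≡ 5² = 25, 5^4 ≡ 25² = 625 ≡ 1, 5^8 ≡ 1² = 1, 5^16 ≡ 1² = 1, 5^32 ≡ 1² = 1. Since 38 = 32 + 4 + 2, 5^38 ≡ 1·1·25: 1·1 = 1, then 1·25 = 25. So 5^38 ≡ 25 (mod 39).
φ(8): Repeated squaring mod 39: 8^1 ≡ 8, 8^2 ≡ 8² = 64 ≡ 25, 8^4 ≡ 25² = 625 ≡ 1, 8^8 ≡ 1² = 1, 8^16 ≡ 1² = 1, 8^32 ≡ 1² = 1. Since 38 = 32 + 4 + 2, 8^38 ≡ 1·1·25: 1·1 = 1, then 1·25 = 25. So 8^38 ≡ 25 (mod 39).
So φ(5) = φ(8) = 25 while 5 ≠ 8, therefore φ is not injective.
Since φ is not injective, we determine |image(φ)|. Computing x^38 mod 39 for each x (by repeated squaring, reducing mod 39 at every step), the values φ(0), φ(1), …, φ(38) are: 0, 1, 4, 9, 16, 25, 36, 10, 25, 3, 22, 4, 27, 13, 1, 30, 22, 16, 12, 10, 10, 12, 16, 22, 30, 1, 13, 27, 4, 22, 3, 25, 10, 36, 25, 16, 9, 4, 1.
The distinct values are {0, 1, 3, 4, 9, 10, 12, 13, 16, 22, 25, 27, 30, 36}; there are 14 of them.

14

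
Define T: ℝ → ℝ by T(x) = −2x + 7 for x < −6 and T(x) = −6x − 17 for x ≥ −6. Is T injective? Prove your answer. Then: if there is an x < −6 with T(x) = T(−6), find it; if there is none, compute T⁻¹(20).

-13/2

Both pieces are strictly decreasing (slopes −2 and −6), so each is injective on its own interval.
The left piece maps (−∞, −6) onto (19, ∞); the right piece maps [−6, ∞) onto (−∞, 19].
These images are disjoint, so no value is attained by both pieces. So T is injective.
Because the two images are disjoint, no x < −6 has T(x) = T(−6), so we compute T⁻¹(20): 20 lies in (19, ∞), so solve −2x + 7 = 20: x = (20 − 7)/(−2) = −13/2.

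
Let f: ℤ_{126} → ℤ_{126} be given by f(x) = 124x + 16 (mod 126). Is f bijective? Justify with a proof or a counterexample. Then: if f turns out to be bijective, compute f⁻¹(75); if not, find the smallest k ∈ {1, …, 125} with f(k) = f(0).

We have gcd(124, 126) = 2 > 1. Taking x_1 = 0 and x_2 = 63: f(0) = 16 and f(63) = 124·63 + 16 = 7828 ≡ 16 (mod 126).
So f(0) = f(63) while 0 ≠ 63, so f is not injective, hence not bijective.
Since f is not bijective, we find the least positive k with f(k) = f(0): this means 124k ≡ 0 (mod 126), i.e. 126 ∣ 124k. Since gcd(124, 126) = 2, dividing through by 2 this holds exactly when 63 ∣ 62k, and as gcd(62, 63) = 1, exactly when 63 ∣ k.
The smallest positive such k is 63.

63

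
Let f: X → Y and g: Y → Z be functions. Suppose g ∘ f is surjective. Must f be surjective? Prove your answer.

No. Take X = {1, 2, 3}, Y = {1, 2, 3, 4}, Z = {1}, f(a) = 1 for every a ∈ X, and g(b) = 1 for every b ∈ Y.
Then g ∘ f is surjective onto {1}, but 4 ∈ Y has no preimage under f, so f is not surjective.

not surjective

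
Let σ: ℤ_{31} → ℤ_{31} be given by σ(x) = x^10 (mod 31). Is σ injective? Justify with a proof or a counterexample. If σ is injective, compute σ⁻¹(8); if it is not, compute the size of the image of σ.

4

σ(1) = 1^10 = 1.
σ(2): Repeated squaring mod 31: 2^1 ≡ 2, 2^2 ≡ 2² = 4, 2^4 ≡ 4² = 16, 2^8 ≡ 16² = 256 ≡ 8. Since 10 = 8 + 2, 2^10 ≡ 8·4: 8·4 = 32 ≡ 1. So 2^10 ≡ 1 (mod 31).
So σ(1) = σ(2) = 1 while 1 ≠ 2, therefore σ is not injective.
Since σ is not injective, we determine |image(σ)|. Computing x^10 mod 31 for each x (by repeated squaring, reducing mod 31 at every step), the values σ(0), σ(1), …, σ(30) are: 0, 1, 1, 25, 1, 5, 25, 25, 1, 5, 5, 5, 25, 5, 25, 1, 1, 25, 5, 25, 5, 5, 5, 1, 25, 25, 5, 1, 25, 1, 1.
The distinct values are {0, 1, 5, 25}; there are 4 of them.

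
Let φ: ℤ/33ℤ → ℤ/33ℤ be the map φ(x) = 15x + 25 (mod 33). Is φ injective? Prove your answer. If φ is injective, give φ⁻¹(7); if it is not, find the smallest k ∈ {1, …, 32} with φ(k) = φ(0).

11

We have gcd(15, 33) = 3 > 1. Taking u = 0 and v = 11: φ(0) = 25 and φ(11) = 15·11 + 25 = 190 ≡ 25 (mod 33).
So φ(0) = φ(11) while 0 ≠ 11, so φ is not injective.
Since φ is not injective, we find the least positive k with φ(k) = φ(0): this means 15k ≡ 0 (mod 33), i.e. 33 ∣ 15k. Since gcd(15, 33) = 3, dividing through by 3 this holds exactly when 11 ∣ 5k, and as gcd(5, 11) = 1, exactly when 11 ∣ k.
The smallest positive such k is 11.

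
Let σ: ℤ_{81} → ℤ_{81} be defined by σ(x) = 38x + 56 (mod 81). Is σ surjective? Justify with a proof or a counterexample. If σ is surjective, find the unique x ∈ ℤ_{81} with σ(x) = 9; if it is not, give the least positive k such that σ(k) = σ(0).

Since gcd(38, 81) = 1, 38 is invertible modulo 81. Euclid's algorithm: 81 = 2·38 + 5, 38 = 7·5 + 3, 5 = 1·3 + 2, 3 = 1·2 + 1; back-substituting gives 1 = 32·38 − 15·81, so 38⁻¹ ≡ 32 (mod 81).
Then y ↦ 32(y − 56) is a two-sided inverse to σ, so every y ∈ ℤ_{81} has a preimage.
So σ is surjective.
Since σ is surjective, we compute σ⁻¹(9): solve 38x + 56 ≡ 9 (mod 81), i.e. 38x ≡ 34 (mod 81).
Multiplying by 38⁻¹ = 32 gives x ≡ 32·34 = 1088 = 13·81 + 35 ≡ 35 (mod 81).
Check: σ(35) = 38·35 + 56 = 1386 = 17·81 + 9 ≡ 9 (mod 81).

35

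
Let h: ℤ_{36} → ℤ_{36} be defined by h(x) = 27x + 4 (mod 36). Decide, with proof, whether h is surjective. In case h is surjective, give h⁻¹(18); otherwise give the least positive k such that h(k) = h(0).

By definition, h is surjective if every y in the codomain equals h(x) for some x in the domain.
Since gcd(27, 36) = 9, we have 27x ≡ 0 (mod 9) for all x, so h(x) ≡ 4 (mod 9).
But 0 ≢ 4 (mod 9), so 0 ∈ ℤ_{36} has no preimage. Hence h is not surjective.
Since h is not surjective, we find the least positive k with h(k) = h(0): this means 27k ≡ 0 (mod 36), i.e. 36 ∣ 27k. Since gcd(27, 36) = 9, dividing through by 9 this holds exactly when 4 ∣ 3k, and as gcd(3, 4) = 1, exactly when 4 ∣ k.
The smallest positive such k is 4.

4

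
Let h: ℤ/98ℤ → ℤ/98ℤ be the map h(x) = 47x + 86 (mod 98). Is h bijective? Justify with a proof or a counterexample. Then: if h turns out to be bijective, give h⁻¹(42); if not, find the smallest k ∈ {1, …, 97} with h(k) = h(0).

22

Suppose h(s) = h(t) in ℤ/98ℤ. Then 47s + 86 ≡ 47t + 86 (mod 98), hence 47(s − t) ≡ 0 (mod 98).
Since gcd(47, 98) = 1, 47 is invertible modulo 98, hence s − t ≡ 0 (mod 98), i.e. s = t.
We now compute 47⁻¹ mod 98 explicitly. Euclid's algorithm: 98 = 2·47 + 4, 47 = 11·4 + 3, 4 = 1·3 + 1; back-substituting gives 1 = 73·47 − 35·98, so 47⁻¹ ≡ 73 (mod 98).
Then y ↦ 73(y − 86) is a two-sided inverse to h, so every y ∈ ℤ/98ℤ has a preimage.
Hence h is bijective.
Since h is bijective, we compute h⁻¹(42): solve 47x + 86 ≡ 42 (mod 98), i.e. 47x ≡ 54 (mod 98).
Multiplying by 47⁻¹ = 73 gives x ≡ 73·54 = 3942 = 40·98 + 22 ≡ 22 (mod 98).
Check: h(22) = 47·22 + 86 = 1120 = 11·98 + 42 ≡ 42 (mod 98).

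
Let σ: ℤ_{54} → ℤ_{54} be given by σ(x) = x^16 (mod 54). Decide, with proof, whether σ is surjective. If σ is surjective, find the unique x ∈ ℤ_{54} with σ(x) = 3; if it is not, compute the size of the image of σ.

20

σ(0) = 0^16 = 0.
σ(6): Repeated squaring mod 54: 6^1 ≡ 6, 6^2 ≡ 6² = 36, 6^4 ≡ 36² = 1296 ≡ 0, 6^8 ≡ 0² = 0, 6^16 ≡ 0² = 0. So 6^16 ≡ 0 (mod 54).
So σ(0) = σ(6) = 0 while 0 ≠ 6, hence σ is not injective.
A non-injective map from the 54-element set ℤ_{54} to itself takes at most 53 distinct values, so it cannot be surjective. Hence σ is not surjective.
Since σ is not surjective, we determine |image(σ)|. Computing x^16 mod 54 for each x (by repeated squaring, reducing mod 54 at every step), the values σ(0), σ(1), …, σ(53) are: 0, 1, 34, 27, 22, 13, 0, 43, 46, 27, 10, 25, 0, 31, 4, 27, 52, 37, 0, 19, 16, 27, 40, 49, 0, 7, 28, 27, 28, 7, 0, 49, 40, 27, 16, 19, 0, 37, 52, 27, 4, 31, 0, 25, 10, 27, 46, 43, 0, 13, 22, 27, 34, 1.
The distinct values are {0, 1, 4, 7, 10, 13, 16, 19, 22, 25, 27, 28, 31, 34, 37, 40, 43, 46, 49, 52}; there are 20 of them.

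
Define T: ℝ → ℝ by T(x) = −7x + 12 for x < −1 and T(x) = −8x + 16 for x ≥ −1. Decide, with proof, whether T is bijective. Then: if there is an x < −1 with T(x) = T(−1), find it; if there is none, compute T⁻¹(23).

-12/7

Both pieces are strictly decreasing (slopes −7 and −8), so each is injective on its own interval.
The left piece maps (−∞, −1) onto (19, ∞); the right piece maps [−1, ∞) onto (−∞, 24].
These images overlap. In particular T(−1) = 24 (right piece), and solving −7x + 12 = 24 on the left piece gives x = −12/7 < −1.
So T(−12/7) = T(−1) with −12/7 ≠ −1, and T is not injective, hence not bijective. This x = −12/7 is the requested value below −1.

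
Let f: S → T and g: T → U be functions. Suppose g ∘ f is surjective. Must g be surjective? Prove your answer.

surjective

Let c ∈ U. Since g ∘ f is surjective, some a ∈ S has g(f(a)) = c. Then b = f(a) ∈ T satisfies g(b) = c. So g is surjective.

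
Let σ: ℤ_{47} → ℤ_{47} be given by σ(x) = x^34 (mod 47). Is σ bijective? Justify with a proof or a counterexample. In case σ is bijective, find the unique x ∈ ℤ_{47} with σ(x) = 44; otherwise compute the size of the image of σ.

24

σ(23): Repeated squaring mod 47: 23^1 ≡ 23, 23^2 ≡ 23² = 529 ≡ 12, 23^4 ≡ 12² = 144 ≡ 3, 23^8 ≡ 3² = 9, 23^16 ≡ 9² = 81 ≡ 34, 23^32 ≡ 34² = 1156 ≡ 28. Since 34 = 32 + 2, 23^34 ≡ 28·12: 28·12 = 336 ≡ 7. So 23^34 ≡ 7 (mod 47).
σ(24): Repeated squaring mod 47: 24^1 ≡ 24, 24^2 ≡ 24² = 576 ≡ 12, 24^4 ≡ 12² = 144 ≡ 3, 24^8 ≡ 3² = 9, 24^16 ≡ 9² = 81 ≡ 34, 24^32 ≡ 34² = 1156 ≡ 28. Since 34 = 32 + 2, 24^34 ≡ 28·12: 28·12 = 336 ≡ 7. So 24^34 ≡ 7 (mod 47).
So σ(23) = σ(24) = 7 while 23 ≠ 24, hence σ is not injective, hence not bijective.
Since σ is not bijective, we determine |image(σ)|. Computing x^34 mod 47 for each x (by repeated squaring, reducing mod 47 at every step), the values σ(0), σ(1), …, σ(46) are: 0, 1, 27, 4, 24, 34, 14, 36, 37, 16, 25, 8, 2, 21, 32, 42, 12, 6, 9, 18, 17, 3, 28, 7, 7, 28, 3, 17, 18, 9, 6, 12, 42, 32, 21, 2, 8, 25, 16, 37, 36, 14, 34, 24, 4, 27, 1.
The distinct values are {0, 1, 2, 3, 4, 6, 7, 8, 9, 12, 14, 16, 17, 18, 21, 24, 25, 27, 28, 32, 34, 36, 37, 42}; there are 24 of them.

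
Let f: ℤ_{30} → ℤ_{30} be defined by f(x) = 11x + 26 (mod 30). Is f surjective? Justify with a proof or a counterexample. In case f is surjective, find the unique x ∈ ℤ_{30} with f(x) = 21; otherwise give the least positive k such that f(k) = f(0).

Since gcd(11, 30) = 1, 11 is invertible modulo 30. Euclid's algorithm: 30 = 2·11 + 8, 11 = 1·8 + 3, 8 = 2·3 + 2, 3 = 1·2 + 1; back-substituting gives 1 = 11·11 − 4·30, so 11⁻¹ ≡ 11 (mod 30).
For any y ∈ ℤ_{30}, x = 11(y − 26) mod 30 satisfies f(x) = 11·11(y − 26) + 26 ≡ y (since 11·11 ≡ 1 mod 30). So every y has a preimage.
So f is surjective.
Since f is surjective, we find f⁻¹(21): we need 11x ≡ 21 − 26 ≡ 25 (mod 30). Using 11⁻¹ = 11: x ≡ 11·25 = 275 = 9·30 + 5, so x = 5.
Check: f(5) = 11·5 + 26 = 81 = 2·30 + 21 ≡ 21 (mod 30).

5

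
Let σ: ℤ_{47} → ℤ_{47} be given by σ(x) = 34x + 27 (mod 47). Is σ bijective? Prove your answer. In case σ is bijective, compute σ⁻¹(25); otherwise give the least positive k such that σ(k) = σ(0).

11

Suppose σ(s) = σ(t) in ℤ_{47}. Then 34s + 27 ≡ 34t + 27 (mod 47), therefore 34(s − t) ≡ 0 (mod 47).
Since gcd(34, 47) = 1, 34 is invertible modulo 47, so s − t ≡ 0 (mod 47), i.e. s = t.
We now compute 34⁻¹ mod 47 explicitly. Euclid's algorithm: 47 = 1·34 + 13, 34 = 2·13 + 8, 13 = 1·8 + 5, 8 = 1·5 + 3, 5 = 1·3 + 2, 3 = 1·2 + 1; back-substituting gives 1 = 18·34 − 13·47, so 34⁻¹ ≡ 18 (mod 47).
For any y ∈ ℤ_{47}, x = 18(y − 27) mod 47 satisfies σ(x) = 34·18(y − 27) + 27 ≡ y (since 34·18 ≡ 1 mod 47). So every y has a preimage.
Thus σ is bijective.
Since σ is bijective, we find σ⁻¹(25): we need 34x ≡ 25 − 27 ≡ 45 (mod 47). Using 34⁻¹ = 18: x ≡ 18·45 = 810 = 17·47 + 11, so x = 11.
Check: σ(11) = 34·11 + 27 = 401 = 8·47 + 25 ≡ 25 (mod 47).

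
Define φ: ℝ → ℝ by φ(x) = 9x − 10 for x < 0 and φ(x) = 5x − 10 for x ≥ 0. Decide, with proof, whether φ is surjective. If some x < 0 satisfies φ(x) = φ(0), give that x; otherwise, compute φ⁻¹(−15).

Both pieces are strictly increasing (slopes 9 and 5), so each is injective on its own interval.
The left piece maps (−∞, 0) onto (−∞, −10); the right piece maps [0, ∞) onto [−10, ∞).
These images together cover ℝ, so φ is surjective.
Because the two images are disjoint, no x < 0 has φ(x) = φ(0), so we compute φ⁻¹(−15): −15 lies in (−∞, −10), so solve 9x − 10 = −15: x = (−15 + 10)/9 = −5/9.

-5/9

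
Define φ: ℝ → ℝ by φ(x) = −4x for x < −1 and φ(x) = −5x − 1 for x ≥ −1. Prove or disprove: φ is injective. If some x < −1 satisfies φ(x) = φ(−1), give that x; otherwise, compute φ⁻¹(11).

-11/4

Both pieces are strictly decreasing (slopes −4 and −5), so each is injective on its own interval.
The left piece maps (−∞, −1) onto (4, ∞); the right piece maps [−1, ∞) onto (−∞, 4].
These images are disjoint, so no value is attained by both pieces. Hence φ is injective.
Because the two images are disjoint, no x < −1 has φ(x) = φ(−1), so we compute φ⁻¹(11): 11 lies in (4, ∞), so solve −4x = 11: x = (11 − 0)/(−4) = −11/4.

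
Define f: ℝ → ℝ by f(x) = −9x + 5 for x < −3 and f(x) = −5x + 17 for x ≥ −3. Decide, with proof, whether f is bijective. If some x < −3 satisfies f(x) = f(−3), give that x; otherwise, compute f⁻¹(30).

-13/5

Both pieces are strictly decreasing (slopes −9 and −5), so each is injective on its own interval.
The left piece maps (−∞, −3) onto (32, ∞); the right piece maps [−3, ∞) onto (−∞, 32].
Since 32 = 32, the images partition ℝ: f is injective and surjective, hence bijective.
Because the two images are disjoint, no x < −3 has f(x) = f(−3), so we compute f⁻¹(30): 30 lies in (−∞, 32], so solve −5x + 17 = 30: x = (30 − 17)/(−5) = −13/5.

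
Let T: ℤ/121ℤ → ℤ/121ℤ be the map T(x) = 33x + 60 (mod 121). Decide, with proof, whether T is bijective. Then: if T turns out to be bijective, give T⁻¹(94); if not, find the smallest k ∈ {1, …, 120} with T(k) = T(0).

We have gcd(33, 121) = 11 > 1. Taking s = 0 and t = 11: T(0) = 60 and T(11) = 33·11 + 60 = 423 ≡ 60 (mod 121).
So T(0) = T(11) while 0 ≠ 11, so T is not injective, hence not bijective.
Since T is not bijective, we find the least positive k with T(k) = T(0): this means 33k ≡ 0 (mod 121), i.e. 121 ∣ 33k. Since gcd(33, 121) = 11, dividing through by 11 this holds exactly when 11 ∣ 3k, and as gcd(3, 11) = 1, exactly when 11 ∣ k.
The smallest positive such k is 11.

11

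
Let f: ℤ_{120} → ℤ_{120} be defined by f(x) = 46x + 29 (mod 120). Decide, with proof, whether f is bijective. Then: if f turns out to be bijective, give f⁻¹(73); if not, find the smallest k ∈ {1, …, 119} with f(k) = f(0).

We have gcd(46, 120) = 2 > 1. Taking u = 0 and v = 60: f(0) = 29 and f(60) = 46·60 + 29 = 2789 ≡ 29 (mod 120).
So f(0) = f(60) while 0 ≠ 60, therefore f is not injective, hence not bijective.
Since f is not bijective, we find the least positive k with f(k) = f(0): this means 46k ≡ 0 (mod 120), i.e. 120 ∣ 46k. Since gcd(46, 120) = 2, dividing through by 2 this holds exactly when 60 ∣ 23k, and as gcd(23, 60) = 1, exactly when 60 ∣ k.
The smallest positive such k is 60.

60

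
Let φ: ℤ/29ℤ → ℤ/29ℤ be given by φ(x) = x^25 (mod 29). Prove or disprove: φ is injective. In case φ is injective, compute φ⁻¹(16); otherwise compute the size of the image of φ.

Since 29 is prime, the nonzero elements of ℤ/29ℤ form a cyclic group of order 28.
As gcd(25, 28) = 1, raising to the 25th power is a bijection on this group: if a^25 ≡ b^25 then (ab^{−1})^25 = 1, and the only element of order dividing gcd(25, 28) = 1 is 1, so a = b.
With φ(0) = 0 this makes φ injective on all of ℤ/29ℤ, hence bijective (finite equal-size domain and codomain). In particular φ is injective.
Since φ is injective, we find the preimage of 16. The inverse of x ↦ x^25 on (ℤ/29ℤ)^× is x ↦ x^9, because 25·9 = 225 = 8·28 + 1 ≡ 1 (mod 28) and x^{28} = 1 for x ≠ 0 (Fermat). So φ⁻¹(16) = 16^9 mod 29.
Repeated squaring mod 29: 16^1 ≡ 16, 16^2 ≡ 16² = 256 ≡ 24, 16^4 ≡ 24² = 576 ≡ 25, 16^8 ≡ 25² = 625 ≡ 16. Since 9 = 8 + 1, 16^9 ≡ 16·16: 16·16 = 256 ≡ 24. So 16^9 ≡ 24 (mod 29).
Hence φ⁻¹(16) = 24.

24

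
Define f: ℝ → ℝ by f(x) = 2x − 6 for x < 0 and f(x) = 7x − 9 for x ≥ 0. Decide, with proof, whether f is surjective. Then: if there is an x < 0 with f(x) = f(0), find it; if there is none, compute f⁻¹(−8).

-3/2

Both pieces are strictly increasing (slopes 2 and 7), so each is injective on its own interval.
The left piece maps (−∞, 0) onto (−∞, −6); the right piece maps [0, ∞) onto [−9, ∞).
The union (−∞, −6) ∪ [−9, ∞) covers ℝ, so f is surjective.
For the follow-up: the images overlap, so an x < 0 with f(x) = f(0) exists. f(0) = −9; solving 2x − 6 = −9 for x < 0 gives x = (−9 + 6)/2 = −3/2.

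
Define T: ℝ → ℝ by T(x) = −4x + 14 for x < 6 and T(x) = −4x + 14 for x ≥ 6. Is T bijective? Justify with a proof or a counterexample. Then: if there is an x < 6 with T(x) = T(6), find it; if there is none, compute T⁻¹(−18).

8

Both pieces are strictly decreasing (slopes −4 and −4), so each is injective on its own interval.
The left piece maps (−∞, 6) onto (−10, ∞); the right piece maps [6, ∞) onto (−∞, −10].
Since −10 = −10, the images partition ℝ: T is injective and surjective, hence bijective.
Because the two images are disjoint, no x < 6 has T(x) = T(6), so we compute T⁻¹(−18): −18 lies in (−∞, −10], so solve −4x + 14 = −18: x = (−18 − 14)/(−4) = 8.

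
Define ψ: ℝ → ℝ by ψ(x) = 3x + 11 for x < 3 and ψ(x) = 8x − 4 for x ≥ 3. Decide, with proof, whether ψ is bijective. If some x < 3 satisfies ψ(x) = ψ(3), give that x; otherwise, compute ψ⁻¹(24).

Both pieces are strictly increasing (slopes 3 and 8), so each is injective on its own interval.
The left piece maps (−∞, 3) onto (−∞, 20); the right piece maps [3, ∞) onto [20, ∞).
Since 20 = 20, the images partition ℝ: ψ is injective and surjective, hence bijective.
Because the two images are disjoint, no x < 3 has ψ(x) = ψ(3), so we compute ψ⁻¹(24): 24 lies in [20, ∞), so solve 8x − 4 = 24: x = (24 + 4)/8 = 7/2.

7/2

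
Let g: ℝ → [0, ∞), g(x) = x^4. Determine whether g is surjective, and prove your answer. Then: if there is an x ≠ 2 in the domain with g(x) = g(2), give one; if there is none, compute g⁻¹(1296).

-2

For any y ∈ [0, ∞), x = y^{1/4} ∈ ℝ satisfies x^4 = y, so g is surjective.
For the follow-up, such an x exists: taking x = −2 ∈ ℝ gives g(−2) = 16 = g(2) with −2 ≠ 2.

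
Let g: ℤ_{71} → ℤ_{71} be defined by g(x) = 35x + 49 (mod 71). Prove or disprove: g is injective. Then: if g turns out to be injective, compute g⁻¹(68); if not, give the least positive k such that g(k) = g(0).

33

If g(x_1) = g(x_2), then 35x_1 ≡ 35x_2 (mod 71). Because gcd(35, 71) = 1, we may cancel 35 to get x_1 ≡ x_2 (mod 71).
Thus g is injective.
We now compute 35⁻¹ mod 71 explicitly. Euclid's algorithm: 71 = 2·35 + 1; back-substituting gives 1 = 69·35 − 34·71, so 35⁻¹ ≡ 69 (mod 71).
Since g is injective, we find g⁻¹(68): we need 35x ≡ 68 − 49 ≡ 19 (mod 71). Using 35⁻¹ = 69: x ≡ 69·19 = 1311 = 18·71 + 33, so x = 33.
Check: g(33) = 35·33 + 49 = 1204 = 16·71 + 68 ≡ 68 (mod 71).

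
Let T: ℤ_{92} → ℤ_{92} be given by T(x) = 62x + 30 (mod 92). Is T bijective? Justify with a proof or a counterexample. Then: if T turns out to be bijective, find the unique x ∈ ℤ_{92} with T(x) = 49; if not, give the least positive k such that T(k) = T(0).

46

We have gcd(62, 92) = 2 > 1. Taking u = 0 and v = 46: T(0) = 30 and T(46) = 62·46 + 30 = 2882 ≡ 30 (mod 92).
So T(0) = T(46) while 0 ≠ 46, therefore T is not injective, hence not bijective.
Since T is not bijective, we find the least positive k with T(k) = T(0): this means 62k ≡ 0 (mod 92), i.e. 92 ∣ 62k. Since gcd(62, 92) = 2, dividing through by 2 this holds exactly when 46 ∣ 31k, and as gcd(31, 46) = 1, exactly when 46 ∣ k.
The smallest positive such k is 46.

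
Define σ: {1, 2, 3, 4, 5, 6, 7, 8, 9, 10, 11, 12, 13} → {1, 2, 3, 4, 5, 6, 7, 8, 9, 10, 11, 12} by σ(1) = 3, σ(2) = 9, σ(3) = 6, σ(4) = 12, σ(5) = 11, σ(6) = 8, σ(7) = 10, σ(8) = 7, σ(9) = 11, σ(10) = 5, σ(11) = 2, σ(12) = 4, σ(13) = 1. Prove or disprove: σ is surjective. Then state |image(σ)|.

12

Every element of the codomain has a preimage: 1 = σ(13), 2 = σ(11), 3 = σ(1), 4 = σ(12), 5 = σ(10), 6 = σ(3), 7 = σ(8), 8 = σ(6), 9 = σ(2), 10 = σ(7), 11 = σ(5), 12 = σ(4).
Thus σ is surjective.
The image of σ is {1, 2, 3, 4, 5, 6, 7, 8, 9, 10, 11, 12}, which has 12 elements.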